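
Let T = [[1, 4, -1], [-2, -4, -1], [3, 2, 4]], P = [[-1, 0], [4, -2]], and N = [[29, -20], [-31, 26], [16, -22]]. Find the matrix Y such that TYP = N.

Y = [[0, -3], [4, 4], [5, 3]]

Left-multiply by T⁻¹ and right-multiply by P⁻¹: Y = T⁻¹NP⁻¹.
det T = -2, so T⁻¹ = [[7, 9, 4], [-5/2, -7/2, -3/2], [-4, -5, -2]].
det P = 2, so P⁻¹ = [[-1, 0], [-2, -1/2]].
T⁻¹N = [[-12, 6], [12, -8], [7, -6]].
Y = (T⁻¹N)P⁻¹ = [[0, -3], [4, 4], [5, 3]].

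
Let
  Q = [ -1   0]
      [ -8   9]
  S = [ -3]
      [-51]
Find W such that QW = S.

Left-multiplying both sides by Q⁻¹ gives W = Q⁻¹S.
det Q = -9, so Q⁻¹ = [[-1, 0], [-8/9, 1/9]].
W = Q⁻¹S = [[-1, 0], [-8/9, 1/9]] · [[-3], [-51]] = [[3], [-3]].

W = [[3], [-3]]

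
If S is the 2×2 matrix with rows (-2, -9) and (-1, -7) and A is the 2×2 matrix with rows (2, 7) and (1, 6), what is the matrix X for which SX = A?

S is on the left of X, so left-multiply by S⁻¹: X = S⁻¹A.
det S = 5, so S⁻¹ = [[-7/5, 9/5], [1/5, -2/5]].
X = S⁻¹A = [[-7/5, 9/5], [1/5, -2/5]] · [[2, 7], [1, 6]] = [[-1, 1], [0, -1]].

X = [[-1, 1], [0, -1]]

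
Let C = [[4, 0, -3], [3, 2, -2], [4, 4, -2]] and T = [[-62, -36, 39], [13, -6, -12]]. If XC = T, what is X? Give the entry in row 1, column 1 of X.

-5

Since C sits to the right of X, X = TC⁻¹.
C has determinant 4; C⁻¹ = [[1, -3, 3/2], [-1/2, 1, -1/4], [1, -4, 2]].
X = TC⁻¹ = [[-62, -36, 39], [13, -6, -12]] · [[1, -3, 3/2], [-1/2, 1, -1/4], [1, -4, 2]] = [[-5, -6, -6], [4, 3, -3]].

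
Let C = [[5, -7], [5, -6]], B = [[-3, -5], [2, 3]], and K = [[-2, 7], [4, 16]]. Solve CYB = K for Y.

Y = [[-4, -2], [0, 3]]

Isolating Y: multiply by C⁻¹ from the left and B⁻¹ from the right, so Y = C⁻¹KB⁻¹.
det C = 5; the adjugate gives C⁻¹ = [[-6/5, 7/5], [-1, 1]].
det B = 1, so B⁻¹ = [[3, 5], [-2, -3]].
C⁻¹K = [[8, 14], [6, 9]].
Y = (C⁻¹K)B⁻¹ = [[-4, -2], [0, 3]].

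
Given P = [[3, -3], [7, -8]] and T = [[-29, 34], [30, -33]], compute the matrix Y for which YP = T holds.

Y = [[2, -5], [3, 3]]

Right-multiplying both sides by P⁻¹ gives Y = TP⁻¹.
P has determinant -3; P⁻¹ = [[8/3, -1], [7/3, -1]].
Y = TP⁻¹ = [[-29, 34], [30, -33]] · [[8/3, -1], [7/3, -1]] = [[2, -5], [3, 3]].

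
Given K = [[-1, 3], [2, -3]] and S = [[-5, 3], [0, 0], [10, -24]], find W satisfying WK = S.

W = [[-3, -4], [0, 0], [-6, 2]]

K is on the right of W, so right-multiply by K⁻¹: W = SK⁻¹.
det K = -3; the adjugate gives K⁻¹ = [[1, 1], [2/3, 1/3]].
W = SK⁻¹ = [[-5, 3], [0, 0], [10, -24]] · [[1, 1], [2/3, 1/3]] = [[-3, -4], [0, 0], [-6, 2]].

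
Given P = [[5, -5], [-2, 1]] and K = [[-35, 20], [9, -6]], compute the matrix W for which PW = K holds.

P is on the left of W, so left-multiply by P⁻¹: W = P⁻¹K.
P has determinant -5; P⁻¹ = [[-1/5, -1], [-2/5, -1]].
W = P⁻¹K = [[-1/5, -1], [-2/5, -1]] · [[-35, 20], [9, -6]] = [[-2, 2], [5, -2]].

W = [[-2, 2], [5, -2]]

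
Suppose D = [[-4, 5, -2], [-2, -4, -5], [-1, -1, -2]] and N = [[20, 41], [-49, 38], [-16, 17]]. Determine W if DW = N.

W = [[0, -6], [6, 1], [5, -6]]

D is on the left of W, so left-multiply by D⁻¹: W = D⁻¹N.
D has determinant -3; D⁻¹ = [[-1, -4, 11], [-1/3, -2, 16/3], [2/3, 3, -26/3]].
W = D⁻¹N = [[-1, -4, 11], [-1/3, -2, 16/3], [2/3, 3, -26/3]] · [[20, 41], [-49, 38], [-16, 17]] = [[0, -6], [6, 1], [5, -6]].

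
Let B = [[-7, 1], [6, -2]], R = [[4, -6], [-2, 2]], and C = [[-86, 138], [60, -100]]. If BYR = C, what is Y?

Y = [[4, 1], [2, -2]]

Y = B⁻¹CR⁻¹ (apply B⁻¹ on the left and R⁻¹ on the right).
det B = 8, so B⁻¹ = [[-1/4, -1/8], [-3/4, -7/8]].
det R = -4; the adjugate gives R⁻¹ = [[-1/2, -3/2], [-1/2, -1]].
B⁻¹C = [[14, -22], [12, -16]].
Y = (B⁻¹C)R⁻¹ = [[4, 1], [2, -2]].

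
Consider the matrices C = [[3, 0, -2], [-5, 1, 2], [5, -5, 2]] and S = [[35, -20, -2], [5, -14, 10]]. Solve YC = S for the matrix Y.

Y = [[5, 0, 4], [5, 6, 4]]

Since C sits to the right of Y, Y = SC⁻¹.
det C = -4; the adjugate gives C⁻¹ = [[-3, -5/2, -1/2], [-5, -4, -1], [-5, -15/4, -3/4]].
Y = SC⁻¹ = [[35, -20, -2], [5, -14, 10]] · [[-3, -5/2, -1/2], [-5, -4, -1], [-5, -15/4, -3/4]] = [[5, 0, 4], [5, 6, 4]].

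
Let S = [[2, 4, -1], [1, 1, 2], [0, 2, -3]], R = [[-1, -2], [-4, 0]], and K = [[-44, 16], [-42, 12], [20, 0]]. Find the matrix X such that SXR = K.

X = [[1, 4], [-3, 2], [-2, 3]]

Left-multiply by S⁻¹ and right-multiply by R⁻¹: X = S⁻¹KR⁻¹.
det S = -4; the adjugate gives S⁻¹ = [[7/4, -5/2, -9/4], [-3/4, 3/2, 5/4], [-1/2, 1, 1/2]].
det R = -8; the adjugate gives R⁻¹ = [[0, -1/4], [-1/2, 1/8]].
S⁻¹K = [[-17, -2], [-5, 6], [-10, 4]].
X = (S⁻¹K)R⁻¹ = [[1, 4], [-3, 2], [-2, 3]].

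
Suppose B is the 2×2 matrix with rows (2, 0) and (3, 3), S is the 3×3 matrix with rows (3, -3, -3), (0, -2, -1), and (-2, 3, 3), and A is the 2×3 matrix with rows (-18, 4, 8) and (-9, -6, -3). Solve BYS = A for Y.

Isolating Y: multiply by B⁻¹ from the left and S⁻¹ from the right, so Y = B⁻¹AS⁻¹.
B has determinant 6; B⁻¹ = [[1/2, 0], [-1/2, 1/3]].
S has determinant -3; S⁻¹ = [[1, 0, 1], [-2/3, -1, -1], [4/3, 1, 2]].
B⁻¹A = [[-9, 2, 4], [6, -4, -5]].
Y = (B⁻¹A)S⁻¹ = [[-5, 2, -3], [2, -1, 0]].

Y = [[-5, 2, -3], [2, -1, 0]]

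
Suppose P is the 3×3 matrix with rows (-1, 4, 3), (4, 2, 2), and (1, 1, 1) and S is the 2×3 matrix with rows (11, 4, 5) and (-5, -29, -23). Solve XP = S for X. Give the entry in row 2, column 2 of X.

-3

Since P sits to the right of X, X = SP⁻¹.
P has determinant -2; P⁻¹ = [[0, 1/2, -1], [1, 2, -7], [-1, -5/2, 9]].
X = SP⁻¹ = [[11, 4, 5], [-5, -29, -23]] · [[0, 1/2, -1], [1, 2, -7], [-1, -5/2, 9]] = [[-1, 1, 6], [-6, -3, 1]].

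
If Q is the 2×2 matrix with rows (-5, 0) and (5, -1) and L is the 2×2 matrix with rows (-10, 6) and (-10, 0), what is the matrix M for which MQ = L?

Q is on the right of M, so right-multiply by Q⁻¹: M = LQ⁻¹.
det Q = 5, so Q⁻¹ = [[-1/5, 0], [-1, -1]].
M = LQ⁻¹ = [[-10, 6], [-10, 0]] · [[-1/5, 0], [-1, -1]] = [[-4, -6], [2, 0]].

M = [[-4, -6], [2, 0]]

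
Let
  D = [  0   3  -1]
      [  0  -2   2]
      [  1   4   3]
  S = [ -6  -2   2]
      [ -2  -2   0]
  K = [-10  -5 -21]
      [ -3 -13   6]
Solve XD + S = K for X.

X = [[1, -5, -4], [1, 5, -1]]

XD = K − S = [[-4, -3, -23], [-1, -11, 6]].
Since D sits to the right of X, X = (K − S)D⁻¹.
det D = 4; the adjugate gives D⁻¹ = [[-7/2, -13/4, 1], [1/2, 1/4, 0], [1/2, 3/4, 0]].
X = (K − S)D⁻¹ = [[1, -5, -4], [1, 5, -1]].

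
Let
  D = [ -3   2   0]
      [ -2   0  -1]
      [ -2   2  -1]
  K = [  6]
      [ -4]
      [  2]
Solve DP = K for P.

Left-multiplying both sides by D⁻¹ gives P = D⁻¹K.
det D = -6, so D⁻¹ = [[-1/3, -1/3, 1/3], [0, -1/2, 1/2], [2/3, -1/3, -2/3]].
P = D⁻¹K = [[-1/3, -1/3, 1/3], [0, -1/2, 1/2], [2/3, -1/3, -2/3]] · [[6], [-4], [2]] = [[0], [3], [4]].

P = [[0], [3], [4]]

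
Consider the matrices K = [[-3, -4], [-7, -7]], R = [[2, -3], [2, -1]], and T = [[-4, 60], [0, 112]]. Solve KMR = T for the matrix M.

Left-multiply by K⁻¹ and right-multiply by R⁻¹: M = K⁻¹TR⁻¹.
det K = -7; the adjugate gives K⁻¹ = [[1, -4/7], [-1, 3/7]].
R has determinant 4; R⁻¹ = [[-1/4, 3/4], [-1/2, 1/2]].
K⁻¹T = [[-4, -4], [4, -12]].
M = (K⁻¹T)R⁻¹ = [[3, -5], [5, -3]].

M = [[3, -5], [5, -3]]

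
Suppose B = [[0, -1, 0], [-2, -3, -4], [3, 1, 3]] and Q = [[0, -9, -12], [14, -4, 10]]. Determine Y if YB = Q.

Right-multiplying both sides by B⁻¹ gives Y = QB⁻¹.
B has determinant 6; B⁻¹ = [[-5/6, 1/2, 2/3], [-1, 0, 0], [7/6, -1/2, -1/3]].
Y = QB⁻¹ = [[0, -9, -12], [14, -4, 10]] · [[-5/6, 1/2, 2/3], [-1, 0, 0], [7/6, -1/2, -1/3]] = [[-5, 6, 4], [4, 2, 6]].

Y = [[-5, 6, 4], [4, 2, 6]]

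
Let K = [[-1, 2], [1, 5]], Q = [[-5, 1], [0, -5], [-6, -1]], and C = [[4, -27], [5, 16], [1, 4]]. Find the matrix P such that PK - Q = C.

P = [[-3, -4], [-2, 3], [4, -1]]

PK = C + Q = [[-1, -26], [5, 11], [-5, 3]].
Since K sits to the right of P, P = (C + Q)K⁻¹.
K has determinant -7; K⁻¹ = [[-5/7, 2/7], [1/7, 1/7]].
P = (C + Q)K⁻¹ = [[-3, -4], [-2, 3], [4, -1]].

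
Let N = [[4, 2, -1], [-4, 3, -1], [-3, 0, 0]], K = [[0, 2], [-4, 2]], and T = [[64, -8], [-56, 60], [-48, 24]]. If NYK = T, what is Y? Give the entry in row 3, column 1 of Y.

Isolating Y: multiply by N⁻¹ from the left and K⁻¹ from the right, so Y = N⁻¹TK⁻¹.
det N = -3; the adjugate gives N⁻¹ = [[0, 0, -1/3], [-1, 1, -8/3], [-3, 2, -20/3]].
det K = 8, so K⁻¹ = [[1/4, -1/4], [1/2, 0]].
N⁻¹T = [[16, -8], [8, 4], [16, -16]].
Y = (N⁻¹T)K⁻¹ = [[0, -4], [4, -2], [-4, -4]].

-4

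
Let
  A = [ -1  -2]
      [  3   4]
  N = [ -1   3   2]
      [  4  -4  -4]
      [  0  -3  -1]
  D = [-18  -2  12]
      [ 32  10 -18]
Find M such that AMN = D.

M = [[4, 0, 2], [-3, 2, -5]]

Isolating M: multiply by A⁻¹ from the left and N⁻¹ from the right, so M = A⁻¹DN⁻¹.
A has determinant 2; A⁻¹ = [[2, 1], [-3/2, -1/2]].
N has determinant -4; N⁻¹ = [[2, 3/4, 1], [-1, -1/4, -1], [3, 3/4, 2]].
A⁻¹D = [[-4, 6, 6], [11, -2, -9]].
M = (A⁻¹D)N⁻¹ = [[4, 0, 2], [-3, 2, -5]].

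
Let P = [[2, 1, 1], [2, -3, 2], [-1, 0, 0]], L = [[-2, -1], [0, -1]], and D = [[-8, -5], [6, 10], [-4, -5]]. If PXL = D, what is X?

X = [[-2, -3], [3, 3], [5, 4]]

Left-multiply by P⁻¹ and right-multiply by L⁻¹: X = P⁻¹DL⁻¹.
P has determinant -5; P⁻¹ = [[0, 0, -1], [2/5, -1/5, 2/5], [3/5, 1/5, 8/5]].
det L = 2; the adjugate gives L⁻¹ = [[-1/2, 1/2], [0, -1]].
P⁻¹D = [[4, 5], [-6, -6], [-10, -9]].
X = (P⁻¹D)L⁻¹ = [[-2, -3], [3, 3], [5, 4]].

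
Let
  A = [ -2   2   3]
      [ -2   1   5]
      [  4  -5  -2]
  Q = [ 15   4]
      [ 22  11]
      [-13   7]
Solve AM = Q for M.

Left-multiplying both sides by A⁻¹ gives M = A⁻¹Q.
det A = 4, so A⁻¹ = [[23/4, -11/4, 7/4], [4, -2, 1], [3/2, -1/2, 1/2]].
M = A⁻¹Q = [[23/4, -11/4, 7/4], [4, -2, 1], [3/2, -1/2, 1/2]] · [[15, 4], [22, 11], [-13, 7]] = [[3, 5], [3, 1], [5, 4]].

M = [[3, 5], [3, 1], [5, 4]]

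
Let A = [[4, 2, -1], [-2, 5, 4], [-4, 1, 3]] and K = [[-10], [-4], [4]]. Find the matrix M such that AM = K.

M = [[-5], [2], [-6]]

Left-multiplying both sides by A⁻¹ gives M = A⁻¹K.
A has determinant 6; A⁻¹ = [[11/6, -7/6, 13/6], [-5/3, 4/3, -7/3], [3, -2, 4]].
M = A⁻¹K = [[11/6, -7/6, 13/6], [-5/3, 4/3, -7/3], [3, -2, 4]] · [[-10], [-4], [4]] = [[-5], [2], [-6]].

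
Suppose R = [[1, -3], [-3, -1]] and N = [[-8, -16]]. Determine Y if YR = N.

Y = [[4, 4]]

Right-multiplying both sides by R⁻¹ gives Y = NR⁻¹.
det R = -10; the adjugate gives R⁻¹ = [[1/10, -3/10], [-3/10, -1/10]].
Y = NR⁻¹ = [[-8, -16]] · [[1/10, -3/10], [-3/10, -1/10]] = [[4, 4]].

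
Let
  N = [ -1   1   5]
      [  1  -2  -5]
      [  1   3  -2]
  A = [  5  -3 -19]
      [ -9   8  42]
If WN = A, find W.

Since N sits to the right of W, W = AN⁻¹.
det N = 3, so N⁻¹ = [[19/3, 17/3, 5/3], [-1, -1, 0], [5/3, 4/3, 1/3]].
W = AN⁻¹ = [[5, -3, -19], [-9, 8, 42]] · [[19/3, 17/3, 5/3], [-1, -1, 0], [5/3, 4/3, 1/3]] = [[3, 6, 2], [5, -3, -1]].

W = [[3, 6, 2], [5, -3, -1]]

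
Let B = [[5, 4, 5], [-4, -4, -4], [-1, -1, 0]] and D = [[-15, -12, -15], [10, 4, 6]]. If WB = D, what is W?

Since B sits to the right of W, W = DB⁻¹.
B has determinant -4; B⁻¹ = [[1, 5/4, -1], [-1, -5/4, 0], [0, -1/4, 1]].
W = DB⁻¹ = [[-15, -12, -15], [10, 4, 6]] · [[1, 5/4, -1], [-1, -5/4, 0], [0, -1/4, 1]] = [[-3, 0, 0], [6, 6, -4]].

W = [[-3, 0, 0], [6, 6, -4]]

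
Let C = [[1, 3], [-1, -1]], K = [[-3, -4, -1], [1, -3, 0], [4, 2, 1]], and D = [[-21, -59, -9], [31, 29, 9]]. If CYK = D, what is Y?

Isolating Y: multiply by C⁻¹ from the left and K⁻¹ from the right, so Y = C⁻¹DK⁻¹.
det C = 2, so C⁻¹ = [[-1/2, -3/2], [1/2, 1/2]].
det K = -1; the adjugate gives K⁻¹ = [[3, -2, 3], [1, -1, 1], [-14, 10, -13]].
C⁻¹D = [[-36, -14, -9], [5, -15, 0]].
Y = (C⁻¹D)K⁻¹ = [[4, -4, -5], [0, 5, 0]].

Y = [[4, -4, -5], [0, 5, 0]]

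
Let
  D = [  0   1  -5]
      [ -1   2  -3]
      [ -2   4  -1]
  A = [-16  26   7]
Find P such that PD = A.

D is on the right of P, so right-multiply by D⁻¹: P = AD⁻¹.
det D = 5, so D⁻¹ = [[2, -19/5, 7/5], [1, -2, 1], [0, -2/5, 1/5]].
P = AD⁻¹ = [[-16, 26, 7]] · [[2, -19/5, 7/5], [1, -2, 1], [0, -2/5, 1/5]] = [[-6, 6, 5]].

P = [[-6, 6, 5]]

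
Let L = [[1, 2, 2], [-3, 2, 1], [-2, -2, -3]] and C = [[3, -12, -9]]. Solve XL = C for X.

X = [[-5, -2, -1]]

Since L sits to the right of X, X = CL⁻¹.
det L = -6; the adjugate gives L⁻¹ = [[2/3, -1/3, 1/3], [11/6, -1/6, 7/6], [-5/3, 1/3, -4/3]].
X = CL⁻¹ = [[3, -12, -9]] · [[2/3, -1/3, 1/3], [11/6, -1/6, 7/6], [-5/3, 1/3, -4/3]] = [[-5, -2, -1]].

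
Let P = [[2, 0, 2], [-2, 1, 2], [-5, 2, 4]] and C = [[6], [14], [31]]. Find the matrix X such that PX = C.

Since P multiplies X on the left, X = P⁻¹C.
det P = 2, so P⁻¹ = [[0, 2, -1], [-1, 9, -4], [1/2, -2, 1]].
X = P⁻¹C = [[0, 2, -1], [-1, 9, -4], [1/2, -2, 1]] · [[6], [14], [31]] = [[-3], [-4], [6]].

X = [[-3], [-4], [6]]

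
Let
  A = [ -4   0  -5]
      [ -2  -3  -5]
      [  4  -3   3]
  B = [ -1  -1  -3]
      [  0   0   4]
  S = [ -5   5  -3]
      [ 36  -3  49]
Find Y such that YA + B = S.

Y = [[2, -2, 0], [-2, -4, 5]]

YA = S − B = [[-4, 6, 0], [36, -3, 45]].
Since A sits to the right of Y, Y = (S − B)A⁻¹.
det A = 6, so A⁻¹ = [[-4, 5/2, -5/2], [-7/3, 4/3, -5/3], [3, -2, 2]].
Y = (S − B)A⁻¹ = [[2, -2, 0], [-2, -4, 5]].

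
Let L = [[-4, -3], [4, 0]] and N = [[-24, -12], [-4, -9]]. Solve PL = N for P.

L is on the right of P, so right-multiply by L⁻¹: P = NL⁻¹.
det L = 12; the adjugate gives L⁻¹ = [[0, 1/4], [-1/3, -1/3]].
P = NL⁻¹ = [[-24, -12], [-4, -9]] · [[0, 1/4], [-1/3, -1/3]] = [[4, -2], [3, 2]].

P = [[4, -2], [3, 2]]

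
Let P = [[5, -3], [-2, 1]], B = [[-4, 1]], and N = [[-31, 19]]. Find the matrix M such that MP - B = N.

MP = N + B = [[-35, 20]].
Right-multiplying both sides by P⁻¹ gives M = (N + B)P⁻¹.
det P = -1; the adjugate gives P⁻¹ = [[-1, -3], [-2, -5]].
M = (N + B)P⁻¹ = [[-5, 5]].

M = [[-5, 5]]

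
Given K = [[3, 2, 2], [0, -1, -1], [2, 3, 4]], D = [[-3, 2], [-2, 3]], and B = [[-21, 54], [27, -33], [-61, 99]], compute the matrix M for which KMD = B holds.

Left-multiply by K⁻¹ and right-multiply by D⁻¹: M = K⁻¹BD⁻¹.
det K = -3; the adjugate gives K⁻¹ = [[1/3, 2/3, 0], [2/3, -8/3, -1], [-2/3, 5/3, 1]].
det D = -5; the adjugate gives D⁻¹ = [[-3/5, 2/5], [-2/5, 3/5]].
K⁻¹B = [[11, -4], [-25, 25], [-2, 8]].
M = (K⁻¹B)D⁻¹ = [[-5, 2], [5, 5], [-2, 4]].

M = [[-5, 2], [5, 5], [-2, 4]]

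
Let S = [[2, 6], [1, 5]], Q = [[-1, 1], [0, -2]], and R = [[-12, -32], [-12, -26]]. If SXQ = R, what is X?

X = S⁻¹RQ⁻¹ (apply S⁻¹ on the left and Q⁻¹ on the right).
S has determinant 4; S⁻¹ = [[5/4, -3/2], [-1/4, 1/2]].
det Q = 2, so Q⁻¹ = [[-1, -1/2], [0, -1/2]].
S⁻¹R = [[3, -1], [-3, -5]].
X = (S⁻¹R)Q⁻¹ = [[-3, -1], [3, 4]].

X = [[-3, -1], [3, 4]]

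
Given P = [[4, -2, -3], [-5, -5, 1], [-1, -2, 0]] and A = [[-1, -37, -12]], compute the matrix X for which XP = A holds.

X = [[5, 3, 6]]

Since P sits to the right of X, X = AP⁻¹.
P has determinant -5; P⁻¹ = [[-2/5, -6/5, 17/5], [1/5, 3/5, -11/5], [-1, -2, 6]].
X = AP⁻¹ = [[-1, -37, -12]] · [[-2/5, -6/5, 17/5], [1/5, 3/5, -11/5], [-1, -2, 6]] = [[5, 3, 6]].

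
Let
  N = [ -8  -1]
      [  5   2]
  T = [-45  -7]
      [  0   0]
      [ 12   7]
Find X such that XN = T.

Right-multiplying both sides by N⁻¹ gives X = TN⁻¹.
det N = -11, so N⁻¹ = [[-2/11, -1/11], [5/11, 8/11]].
X = TN⁻¹ = [[-45, -7], [0, 0], [12, 7]] · [[-2/11, -1/11], [5/11, 8/11]] = [[5, -1], [0, 0], [1, 4]].

X = [[5, -1], [0, 0], [1, 4]]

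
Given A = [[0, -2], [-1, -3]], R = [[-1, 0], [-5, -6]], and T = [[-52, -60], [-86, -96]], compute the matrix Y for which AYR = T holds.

Left-multiply by A⁻¹ and right-multiply by R⁻¹: Y = A⁻¹TR⁻¹.
det A = -2, so A⁻¹ = [[3/2, -1], [-1/2, 0]].
R has determinant 6; R⁻¹ = [[-1, 0], [5/6, -1/6]].
A⁻¹T = [[8, 6], [26, 30]].
Y = (A⁻¹T)R⁻¹ = [[-3, -1], [-1, -5]].

Y = [[-3, -1], [-1, -5]]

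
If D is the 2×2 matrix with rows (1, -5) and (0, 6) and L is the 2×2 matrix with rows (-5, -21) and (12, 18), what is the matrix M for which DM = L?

Left-multiplying both sides by D⁻¹ gives M = D⁻¹L.
det D = 6; the adjugate gives D⁻¹ = [[1, 5/6], [0, 1/6]].
M = D⁻¹L = [[1, 5/6], [0, 1/6]] · [[-5, -21], [12, 18]] = [[5, -6], [2, 3]].

M = [[5, -6], [2, 3]]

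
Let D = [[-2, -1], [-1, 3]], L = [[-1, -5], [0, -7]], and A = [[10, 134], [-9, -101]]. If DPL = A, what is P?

Left-multiply by D⁻¹ and right-multiply by L⁻¹: P = D⁻¹AL⁻¹.
det D = -7, so D⁻¹ = [[-3/7, -1/7], [-1/7, 2/7]].
det L = 7, so L⁻¹ = [[-1, 5/7], [0, -1/7]].
D⁻¹A = [[-3, -43], [-4, -48]].
P = (D⁻¹A)L⁻¹ = [[3, 4], [4, 4]].

P = [[3, 4], [4, 4]]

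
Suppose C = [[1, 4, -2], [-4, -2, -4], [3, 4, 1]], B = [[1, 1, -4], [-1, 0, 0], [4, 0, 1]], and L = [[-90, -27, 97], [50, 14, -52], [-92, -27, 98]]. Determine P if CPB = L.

P = C⁻¹LB⁻¹ (apply C⁻¹ on the left and B⁻¹ on the right).
det C = 2, so C⁻¹ = [[7, -6, -10], [-4, 7/2, 6], [-5, 4, 7]].
det B = 1; the adjugate gives B⁻¹ = [[0, -1, 0], [1, 17, 4], [0, 4, 1]].
C⁻¹L = [[-10, -3, 11], [-17, -5, 18], [6, 2, -7]].
P = (C⁻¹L)B⁻¹ = [[-3, 3, -1], [-5, 4, -2], [2, 0, 1]].

P = [[-3, 3, -1], [-5, 4, -2], [2, 0, 1]]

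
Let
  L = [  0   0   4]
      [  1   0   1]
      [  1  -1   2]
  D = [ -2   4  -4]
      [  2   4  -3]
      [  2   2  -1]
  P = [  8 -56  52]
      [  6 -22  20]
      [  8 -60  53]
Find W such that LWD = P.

W = [[-3, 3, -4], [4, 0, 4], [-2, -2, 1]]

Isolating W: multiply by L⁻¹ from the left and D⁻¹ from the right, so W = L⁻¹PD⁻¹.
L has determinant -4; L⁻¹ = [[-1/4, 1, 0], [1/4, 1, -1], [1/4, 0, 0]].
det D = -4; the adjugate gives D⁻¹ = [[-1/2, 1, -1], [1, -5/2, 7/2], [1, -3, 4]].
L⁻¹P = [[4, -8, 7], [0, 24, -20], [2, -14, 13]].
W = (L⁻¹P)D⁻¹ = [[-3, 3, -4], [4, 0, 4], [-2, -2, 1]].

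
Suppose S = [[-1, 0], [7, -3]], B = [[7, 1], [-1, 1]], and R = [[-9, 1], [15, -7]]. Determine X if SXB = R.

Isolating X: multiply by S⁻¹ from the left and B⁻¹ from the right, so X = S⁻¹RB⁻¹.
det S = 3, so S⁻¹ = [[-1, 0], [-7/3, -1/3]].
B has determinant 8; B⁻¹ = [[1/8, -1/8], [1/8, 7/8]].
S⁻¹R = [[9, -1], [16, 0]].
X = (S⁻¹R)B⁻¹ = [[1, -2], [2, -2]].

X = [[1, -2], [2, -2]]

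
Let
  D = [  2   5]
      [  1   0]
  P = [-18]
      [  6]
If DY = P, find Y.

Left-multiplying both sides by D⁻¹ gives Y = D⁻¹P.
D has determinant -5; D⁻¹ = [[0, 1], [1/5, -2/5]].
Y = D⁻¹P = [[0, 1], [1/5, -2/5]] · [[-18], [6]] = [[6], [-6]].

Y = [[6], [-6]]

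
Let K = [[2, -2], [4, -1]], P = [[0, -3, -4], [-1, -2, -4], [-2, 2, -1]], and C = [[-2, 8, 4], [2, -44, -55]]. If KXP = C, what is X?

X = [[4, 1, -1], [2, 4, -3]]

X = K⁻¹CP⁻¹ (apply K⁻¹ on the left and P⁻¹ on the right).
K has determinant 6; K⁻¹ = [[-1/6, 1/3], [-2/3, 1/3]].
det P = 3; the adjugate gives P⁻¹ = [[10/3, -11/3, 4/3], [7/3, -8/3, 4/3], [-2, 2, -1]].
K⁻¹C = [[1, -16, -19], [2, -20, -21]].
X = (K⁻¹C)P⁻¹ = [[4, 1, -1], [2, 4, -3]].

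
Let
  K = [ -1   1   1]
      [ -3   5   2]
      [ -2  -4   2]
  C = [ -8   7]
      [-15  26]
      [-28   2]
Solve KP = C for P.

Since K multiplies P on the left, P = K⁻¹C.
det K = 6; the adjugate gives K⁻¹ = [[3, -1, -1/2], [1/3, 0, -1/6], [11/3, -1, -1/3]].
P = K⁻¹C = [[3, -1, -1/2], [1/3, 0, -1/6], [11/3, -1, -1/3]] · [[-8, 7], [-15, 26], [-28, 2]] = [[5, -6], [2, 2], [-5, -1]].

P = [[5, -6], [2, 2], [-5, -1]]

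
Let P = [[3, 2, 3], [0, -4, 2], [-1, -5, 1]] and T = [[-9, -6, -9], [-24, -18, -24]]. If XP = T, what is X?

Since P sits to the right of X, X = TP⁻¹.
det P = 2, so P⁻¹ = [[3, -17/2, 8], [-1, 3, -3], [-2, 13/2, -6]].
X = TP⁻¹ = [[-9, -6, -9], [-24, -18, -24]] · [[3, -17/2, 8], [-1, 3, -3], [-2, 13/2, -6]] = [[-3, 0, 0], [-6, -6, 6]].

X = [[-3, 0, 0], [-6, -6, 6]]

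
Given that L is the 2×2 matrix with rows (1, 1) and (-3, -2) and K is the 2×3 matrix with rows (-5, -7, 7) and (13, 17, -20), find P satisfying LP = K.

Since L multiplies P on the left, P = L⁻¹K.
det L = 1, so L⁻¹ = [[-2, -1], [3, 1]].
P = L⁻¹K = [[-2, -1], [3, 1]] · [[-5, -7, 7], [13, 17, -20]] = [[-3, -3, 6], [-2, -4, 1]].

P = [[-3, -3, 6], [-2, -4, 1]]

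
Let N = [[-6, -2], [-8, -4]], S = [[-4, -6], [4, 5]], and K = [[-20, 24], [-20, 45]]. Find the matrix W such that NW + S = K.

W = [[2, -5], [2, 0]]

NW = K − S = [[-16, 30], [-24, 40]].
Since N multiplies W on the left, W = N⁻¹(K − S).
N has determinant 8; N⁻¹ = [[-1/2, 1/4], [1, -3/4]].
W = N⁻¹(K − S) = [[2, -5], [2, 0]].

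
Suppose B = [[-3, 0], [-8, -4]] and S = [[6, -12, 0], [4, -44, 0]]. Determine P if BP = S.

P = [[-2, 4, 0], [3, 3, 0]]

Left-multiplying both sides by B⁻¹ gives P = B⁻¹S.
det B = 12, so B⁻¹ = [[-1/3, 0], [2/3, -1/4]].
P = B⁻¹S = [[-1/3, 0], [2/3, -1/4]] · [[6, -12, 0], [4, -44, 0]] = [[-2, 4, 0], [3, 3, 0]].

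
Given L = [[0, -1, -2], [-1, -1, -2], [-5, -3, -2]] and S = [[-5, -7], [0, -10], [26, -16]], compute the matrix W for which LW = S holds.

Since L multiplies W on the left, W = L⁻¹S.
det L = -4, so L⁻¹ = [[1, -1, 0], [-2, 5/2, -1/2], [1/2, -5/4, 1/4]].
W = L⁻¹S = [[1, -1, 0], [-2, 5/2, -1/2], [1/2, -5/4, 1/4]] · [[-5, -7], [0, -10], [26, -16]] = [[-5, 3], [-3, -3], [4, 5]].

W = [[-5, 3], [-3, -3], [4, 5]]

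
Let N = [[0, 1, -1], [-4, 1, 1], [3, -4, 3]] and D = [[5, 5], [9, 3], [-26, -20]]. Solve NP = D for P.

P = [[-4, -1], [-1, 2], [-6, -3]]

N is on the left of P, so left-multiply by N⁻¹: P = N⁻¹D.
det N = 2, so N⁻¹ = [[7/2, 1/2, 1], [15/2, 3/2, 2], [13/2, 3/2, 2]].
P = N⁻¹D = [[7/2, 1/2, 1], [15/2, 3/2, 2], [13/2, 3/2, 2]] · [[5, 5], [9, 3], [-26, -20]] = [[-4, -1], [-1, 2], [-6, -3]].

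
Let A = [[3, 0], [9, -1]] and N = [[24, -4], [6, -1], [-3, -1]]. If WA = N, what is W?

W = [[-4, 4], [-1, 1], [-4, 1]]

Right-multiplying both sides by A⁻¹ gives W = NA⁻¹.
det A = -3; the adjugate gives A⁻¹ = [[1/3, 0], [3, -1]].
W = NA⁻¹ = [[24, -4], [6, -1], [-3, -1]] · [[1/3, 0], [3, -1]] = [[-4, 4], [-1, 1], [-4, 1]].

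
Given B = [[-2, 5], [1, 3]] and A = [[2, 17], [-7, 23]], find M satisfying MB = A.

M = [[1, 4], [4, 1]]

Since B sits to the right of M, M = AB⁻¹.
B has determinant -11; B⁻¹ = [[-3/11, 5/11], [1/11, 2/11]].
M = AB⁻¹ = [[2, 17], [-7, 23]] · [[-3/11, 5/11], [1/11, 2/11]] = [[1, 4], [4, 1]].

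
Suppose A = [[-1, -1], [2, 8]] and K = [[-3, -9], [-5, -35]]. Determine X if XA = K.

X = [[1, -1], [-5, -5]]

A is on the right of X, so right-multiply by A⁻¹: X = KA⁻¹.
det A = -6, so A⁻¹ = [[-4/3, -1/6], [1/3, 1/6]].
X = KA⁻¹ = [[-3, -9], [-5, -35]] · [[-4/3, -1/6], [1/3, 1/6]] = [[1, -1], [-5, -5]].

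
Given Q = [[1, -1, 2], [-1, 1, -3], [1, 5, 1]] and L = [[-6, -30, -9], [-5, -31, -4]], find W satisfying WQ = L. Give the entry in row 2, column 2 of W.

0

Since Q sits to the right of W, W = LQ⁻¹.
Q has determinant 6; Q⁻¹ = [[8/3, 11/6, 1/6], [-1/3, -1/6, 1/6], [-1, -1, 0]].
W = LQ⁻¹ = [[-6, -30, -9], [-5, -31, -4]] · [[8/3, 11/6, 1/6], [-1/3, -1/6, 1/6], [-1, -1, 0]] = [[3, 3, -6], [1, 0, -6]].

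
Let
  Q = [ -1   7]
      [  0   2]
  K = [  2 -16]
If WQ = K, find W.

W = [[-2, -1]]

Since Q sits to the right of W, W = KQ⁻¹.
det Q = -2, so Q⁻¹ = [[-1, 7/2], [0, 1/2]].
W = KQ⁻¹ = [[2, -16]] · [[-1, 7/2], [0, 1/2]] = [[-2, -1]].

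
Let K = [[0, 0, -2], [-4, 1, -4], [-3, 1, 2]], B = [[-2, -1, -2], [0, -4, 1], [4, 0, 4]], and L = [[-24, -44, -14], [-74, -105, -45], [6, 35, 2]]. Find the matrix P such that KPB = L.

P = [[4, -3, 4], [-3, -3, 0], [-2, -5, 2]]

P = K⁻¹LB⁻¹ (apply K⁻¹ on the left and B⁻¹ on the right).
det K = 2; the adjugate gives K⁻¹ = [[3, -1, 1], [10, -3, 4], [-1/2, 0, 0]].
det B = -4; the adjugate gives B⁻¹ = [[4, -1, 9/4], [-1, 0, -1/2], [-4, 1, -2]].
K⁻¹L = [[8, 8, 5], [6, 15, 3], [12, 22, 7]].
P = (K⁻¹L)B⁻¹ = [[4, -3, 4], [-3, -3, 0], [-2, -5, 2]].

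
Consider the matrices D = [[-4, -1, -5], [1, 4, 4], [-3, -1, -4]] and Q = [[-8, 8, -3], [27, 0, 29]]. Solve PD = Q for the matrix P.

P = [[-1, 3, 5], [-5, -2, -3]]

D is on the right of P, so right-multiply by D⁻¹: P = QD⁻¹.
D has determinant 1; D⁻¹ = [[-12, 1, 16], [-8, 1, 11], [11, -1, -15]].
P = QD⁻¹ = [[-8, 8, -3], [27, 0, 29]] · [[-12, 1, 16], [-8, 1, 11], [11, -1, -15]] = [[-1, 3, 5], [-5, -2, -3]].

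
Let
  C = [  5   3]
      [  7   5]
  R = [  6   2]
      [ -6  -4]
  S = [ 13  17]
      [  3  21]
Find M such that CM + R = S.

M = [[2, 0], [-1, 5]]

CM = S − R = [[7, 15], [9, 25]].
C is on the left of M, so left-multiply by C⁻¹: M = C⁻¹(S − R).
C has determinant 4; C⁻¹ = [[5/4, -3/4], [-7/4, 5/4]].
M = C⁻¹(S − R) = [[2, 0], [-1, 5]].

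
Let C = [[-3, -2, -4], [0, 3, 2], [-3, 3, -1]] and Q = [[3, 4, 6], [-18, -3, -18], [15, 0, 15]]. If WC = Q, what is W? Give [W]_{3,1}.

C is on the right of W, so right-multiply by C⁻¹: W = QC⁻¹.
C has determinant 3; C⁻¹ = [[-3, -14/3, 8/3], [-2, -3, 2], [3, 5, -3]].
W = QC⁻¹ = [[3, 4, 6], [-18, -3, -18], [15, 0, 15]] · [[-3, -14/3, 8/3], [-2, -3, 2], [3, 5, -3]] = [[1, 4, -2], [6, 3, 0], [0, 5, -5]].

0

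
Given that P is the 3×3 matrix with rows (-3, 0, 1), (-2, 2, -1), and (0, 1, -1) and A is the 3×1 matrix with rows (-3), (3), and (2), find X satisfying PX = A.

X = [[2], [5], [3]]

Left-multiplying both sides by P⁻¹ gives X = P⁻¹A.
det P = 1, so P⁻¹ = [[-1, 1, -2], [-2, 3, -5], [-2, 3, -6]].
X = P⁻¹A = [[-1, 1, -2], [-2, 3, -5], [-2, 3, -6]] · [[-3], [3], [2]] = [[2], [5], [3]].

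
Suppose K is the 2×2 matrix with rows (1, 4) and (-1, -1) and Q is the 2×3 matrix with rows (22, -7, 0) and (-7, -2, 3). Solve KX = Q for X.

Since K multiplies X on the left, X = K⁻¹Q.
K has determinant 3; K⁻¹ = [[-1/3, -4/3], [1/3, 1/3]].
X = K⁻¹Q = [[-1/3, -4/3], [1/3, 1/3]] · [[22, -7, 0], [-7, -2, 3]] = [[2, 5, -4], [5, -3, 1]].

X = [[2, 5, -4], [5, -3, 1]]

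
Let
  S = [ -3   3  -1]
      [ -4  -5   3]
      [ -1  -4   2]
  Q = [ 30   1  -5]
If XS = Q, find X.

S is on the right of X, so right-multiply by S⁻¹: X = QS⁻¹.
det S = -2; the adjugate gives S⁻¹ = [[-1, 1, -2], [-5/2, 7/2, -13/2], [-11/2, 15/2, -27/2]].
X = QS⁻¹ = [[30, 1, -5]] · [[-1, 1, -2], [-5/2, 7/2, -13/2], [-11/2, 15/2, -27/2]] = [[-5, -4, 1]].

X = [[-5, -4, 1]]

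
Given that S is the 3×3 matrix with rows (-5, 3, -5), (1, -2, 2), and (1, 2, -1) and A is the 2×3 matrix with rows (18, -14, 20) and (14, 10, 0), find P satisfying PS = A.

P = [[-2, 6, 2], [-2, -2, 6]]

Since S sits to the right of P, P = AS⁻¹.
S has determinant -1; S⁻¹ = [[2, 7, 4], [-3, -10, -5], [-4, -13, -7]].
P = AS⁻¹ = [[18, -14, 20], [14, 10, 0]] · [[2, 7, 4], [-3, -10, -5], [-4, -13, -7]] = [[-2, 6, 2], [-2, -2, 6]].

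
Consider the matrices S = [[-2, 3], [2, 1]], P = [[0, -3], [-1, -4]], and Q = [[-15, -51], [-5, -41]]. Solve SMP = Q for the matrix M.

Isolating M: multiply by S⁻¹ from the left and P⁻¹ from the right, so M = S⁻¹QP⁻¹.
det S = -8, so S⁻¹ = [[-1/8, 3/8], [1/4, 1/4]].
det P = -3; the adjugate gives P⁻¹ = [[4/3, -1], [-1/3, 0]].
S⁻¹Q = [[0, -9], [-5, -23]].
M = (S⁻¹Q)P⁻¹ = [[3, 0], [1, 5]].

M = [[3, 0], [1, 5]]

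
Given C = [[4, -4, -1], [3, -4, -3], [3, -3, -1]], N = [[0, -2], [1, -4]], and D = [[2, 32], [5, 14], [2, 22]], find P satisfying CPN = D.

P = [[-3, 1], [2, 1], [0, -2]]

P = C⁻¹DN⁻¹ (apply C⁻¹ on the left and N⁻¹ on the right).
det C = 1; the adjugate gives C⁻¹ = [[-5, -1, 8], [-6, -1, 9], [3, 0, -4]].
det N = 2, so N⁻¹ = [[-2, 1], [-1/2, 0]].
C⁻¹D = [[1, 2], [1, -8], [-2, 8]].
P = (C⁻¹D)N⁻¹ = [[-3, 1], [2, 1], [0, -2]].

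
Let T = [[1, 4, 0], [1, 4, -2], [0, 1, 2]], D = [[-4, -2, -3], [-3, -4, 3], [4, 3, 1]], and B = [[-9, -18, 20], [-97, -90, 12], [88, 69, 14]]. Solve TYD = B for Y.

Isolating Y: multiply by T⁻¹ from the left and D⁻¹ from the right, so Y = T⁻¹BD⁻¹.
det T = 2, so T⁻¹ = [[5, -4, -4], [-1, 1, 1], [1/2, -1/2, 0]].
det D = 1, so D⁻¹ = [[-13, -7, -18], [15, 8, 21], [7, 4, 10]].
T⁻¹B = [[-9, -6, -4], [0, -3, 6], [44, 36, 4]].
Y = (T⁻¹B)D⁻¹ = [[-1, -1, -4], [-3, 0, -3], [-4, -4, 4]].

Y = [[-1, -1, -4], [-3, 0, -3], [-4, -4, 4]]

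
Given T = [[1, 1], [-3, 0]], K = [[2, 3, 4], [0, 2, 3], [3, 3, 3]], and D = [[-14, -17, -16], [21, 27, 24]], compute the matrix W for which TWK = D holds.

W = T⁻¹DK⁻¹ (apply T⁻¹ on the left and K⁻¹ on the right).
T has determinant 3; T⁻¹ = [[0, -1/3], [1, 1/3]].
det K = -3; the adjugate gives K⁻¹ = [[1, -1, -1/3], [-3, 2, 2], [2, -1, -4/3]].
T⁻¹D = [[-7, -9, -8], [-7, -8, -8]].
W = (T⁻¹D)K⁻¹ = [[4, -3, -5], [1, -1, -3]].

W = [[4, -3, -5], [1, -1, -3]]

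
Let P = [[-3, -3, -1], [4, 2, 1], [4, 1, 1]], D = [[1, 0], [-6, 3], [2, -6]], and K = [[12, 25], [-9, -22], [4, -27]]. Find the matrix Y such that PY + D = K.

Y = [[3, -4], [-5, -4], [-5, -1]]

PY = K − D = [[11, 25], [-3, -25], [2, -21]].
Left-multiplying both sides by P⁻¹ gives Y = P⁻¹(K − D).
P has determinant 1; P⁻¹ = [[1, 2, -1], [0, 1, -1], [-4, -9, 6]].
Y = P⁻¹(K − D) = [[3, -4], [-5, -4], [-5, -1]].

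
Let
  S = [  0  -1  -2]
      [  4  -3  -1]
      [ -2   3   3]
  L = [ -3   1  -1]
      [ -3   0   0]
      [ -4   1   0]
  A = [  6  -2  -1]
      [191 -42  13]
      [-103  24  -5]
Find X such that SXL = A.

X = [[-4, -5, -5], [-1, -3, 3], [0, 1, 0]]

X = S⁻¹AL⁻¹ (apply S⁻¹ on the left and L⁻¹ on the right).
S has determinant -2; S⁻¹ = [[3, 3/2, 5/2], [5, 2, 4], [-3, -1, -2]].
L has determinant 3; L⁻¹ = [[0, -1/3, 0], [0, -4/3, 1], [-1, -1/3, 1]].
S⁻¹A = [[47, -9, 4], [0, 2, 1], [-3, 0, 0]].
X = (S⁻¹A)L⁻¹ = [[-4, -5, -5], [-1, -3, 3], [0, 1, 0]].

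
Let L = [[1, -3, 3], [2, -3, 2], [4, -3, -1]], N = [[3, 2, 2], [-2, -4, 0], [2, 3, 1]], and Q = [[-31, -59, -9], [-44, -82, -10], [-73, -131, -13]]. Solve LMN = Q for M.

M = L⁻¹QN⁻¹ (apply L⁻¹ on the left and N⁻¹ on the right).
det L = -3, so L⁻¹ = [[-3, 4, -1], [-10/3, 13/3, -4/3], [-2, 3, -1]].
N has determinant -4; N⁻¹ = [[1, -1, -2], [-1/2, 1/4, 1], [-1/2, 5/4, 2]].
L⁻¹Q = [[-10, -20, 0], [10, 16, 4], [3, 3, 1]].
M = (L⁻¹Q)N⁻¹ = [[0, 5, 0], [0, -1, 4], [1, -1, -1]].

M = [[0, 5, 0], [0, -1, 4], [1, -1, -1]]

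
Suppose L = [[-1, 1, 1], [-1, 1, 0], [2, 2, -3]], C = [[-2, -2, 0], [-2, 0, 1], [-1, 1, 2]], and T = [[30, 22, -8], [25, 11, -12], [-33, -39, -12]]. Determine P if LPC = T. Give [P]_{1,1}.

4

Isolating P: multiply by L⁻¹ from the left and C⁻¹ from the right, so P = L⁻¹TC⁻¹.
det L = -4, so L⁻¹ = [[3/4, -5/4, 1/4], [3/4, -1/4, 1/4], [1, -1, 0]].
det C = -4; the adjugate gives C⁻¹ = [[1/4, -1, 1/2], [-3/4, 1, -1/2], [1/2, -1, 1]].
L⁻¹T = [[-17, -7, 6], [8, 4, -6], [5, 11, 4]].
P = (L⁻¹T)C⁻¹ = [[4, 4, 1], [-4, 2, -4], [-5, 2, 1]].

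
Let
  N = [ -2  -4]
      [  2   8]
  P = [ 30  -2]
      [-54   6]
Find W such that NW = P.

W = [[-3, -1], [-6, 1]]

Since N multiplies W on the left, W = N⁻¹P.
det N = -8, so N⁻¹ = [[-1, -1/2], [1/4, 1/4]].
W = N⁻¹P = [[-1, -1/2], [1/4, 1/4]] · [[30, -2], [-54, 6]] = [[-3, -1], [-6, 1]].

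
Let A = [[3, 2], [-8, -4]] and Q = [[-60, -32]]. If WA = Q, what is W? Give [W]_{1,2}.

6

Right-multiplying both sides by A⁻¹ gives W = QA⁻¹.
A has determinant 4; A⁻¹ = [[-1, -1/2], [2, 3/4]].
W = QA⁻¹ = [[-60, -32]] · [[-1, -1/2], [2, 3/4]] = [[-4, 6]].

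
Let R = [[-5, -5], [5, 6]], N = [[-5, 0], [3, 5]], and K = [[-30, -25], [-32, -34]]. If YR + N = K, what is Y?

YR = K − N = [[-25, -25], [-35, -39]].
R is on the right of Y, so right-multiply by R⁻¹: Y = (K − N)R⁻¹.
det R = -5, so R⁻¹ = [[-6/5, -1], [1, 1]].
Y = (K − N)R⁻¹ = [[5, 0], [3, -4]].

Y = [[5, 0], [3, -4]]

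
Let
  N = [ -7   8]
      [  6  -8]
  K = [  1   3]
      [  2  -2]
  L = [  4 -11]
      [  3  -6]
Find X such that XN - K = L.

X = [[1, 2], [1, 2]]

XN = L + K = [[5, -8], [5, -8]].
Right-multiplying both sides by N⁻¹ gives X = (L + K)N⁻¹.
det N = 8; the adjugate gives N⁻¹ = [[-1, -1], [-3/4, -7/8]].
X = (L + K)N⁻¹ = [[1, 2], [1, 2]].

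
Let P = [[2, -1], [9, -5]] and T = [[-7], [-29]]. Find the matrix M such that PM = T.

P is on the left of M, so left-multiply by P⁻¹: M = P⁻¹T.
det P = -1, so P⁻¹ = [[5, -1], [9, -2]].
M = P⁻¹T = [[5, -1], [9, -2]] · [[-7], [-29]] = [[-6], [-5]].

M = [[-6], [-5]]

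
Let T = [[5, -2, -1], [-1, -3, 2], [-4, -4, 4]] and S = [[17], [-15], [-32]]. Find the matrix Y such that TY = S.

Y = [[6], [5], [3]]

Since T multiplies Y on the left, Y = T⁻¹S.
T has determinant -4; T⁻¹ = [[1, -3, 7/4], [1, -4, 9/4], [2, -7, 17/4]].
Y = T⁻¹S = [[1, -3, 7/4], [1, -4, 9/4], [2, -7, 17/4]] · [[17], [-15], [-32]] = [[6], [5], [3]].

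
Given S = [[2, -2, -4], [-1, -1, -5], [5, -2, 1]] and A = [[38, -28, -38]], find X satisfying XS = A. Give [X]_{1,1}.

Since S sits to the right of X, X = AS⁻¹.
det S = -2, so S⁻¹ = [[11/2, -5, -3], [12, -11, -7], [-7/2, 3, 2]].
X = AS⁻¹ = [[38, -28, -38]] · [[11/2, -5, -3], [12, -11, -7], [-7/2, 3, 2]] = [[6, 4, 6]].

6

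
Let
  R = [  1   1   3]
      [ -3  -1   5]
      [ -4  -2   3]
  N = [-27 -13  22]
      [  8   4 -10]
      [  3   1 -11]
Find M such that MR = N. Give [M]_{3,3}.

R is on the right of M, so right-multiply by R⁻¹: M = NR⁻¹.
det R = 2, so R⁻¹ = [[7/2, -9/2, 4], [-11/2, 15/2, -7], [1, -1, 1]].
M = NR⁻¹ = [[-27, -13, 22], [8, 4, -10], [3, 1, -11]] · [[7/2, -9/2, 4], [-11/2, 15/2, -7], [1, -1, 1]] = [[-1, 2, 5], [-4, 4, -6], [-6, 5, -6]].

-6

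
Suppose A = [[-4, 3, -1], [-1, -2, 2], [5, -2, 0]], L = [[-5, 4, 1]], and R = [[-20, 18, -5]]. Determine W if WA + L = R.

WA = R − L = [[-15, 14, -6]].
A is on the right of W, so right-multiply by A⁻¹: W = (R − L)A⁻¹.
det A = 2, so A⁻¹ = [[2, 1, 2], [5, 5/2, 9/2], [6, 7/2, 11/2]].
W = (R − L)A⁻¹ = [[4, -1, 0]].

W = [[4, -1, 0]]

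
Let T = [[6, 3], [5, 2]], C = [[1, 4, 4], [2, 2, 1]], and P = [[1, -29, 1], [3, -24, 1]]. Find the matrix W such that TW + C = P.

W = [[1, -4, 2], [-2, -3, -5]]

TW = P − C = [[0, -33, -3], [1, -26, 0]].
Since T multiplies W on the left, W = T⁻¹(P − C).
det T = -3, so T⁻¹ = [[-2/3, 1], [5/3, -2]].
W = T⁻¹(P − C) = [[1, -4, 2], [-2, -3, -5]].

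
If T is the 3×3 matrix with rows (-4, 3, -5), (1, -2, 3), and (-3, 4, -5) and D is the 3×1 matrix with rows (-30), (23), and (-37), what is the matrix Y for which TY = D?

Left-multiplying both sides by T⁻¹ gives Y = T⁻¹D.
det T = 6, so T⁻¹ = [[-1/3, -5/6, -1/6], [-2/3, 5/6, 7/6], [-1/3, 7/6, 5/6]].
Y = T⁻¹D = [[-1/3, -5/6, -1/6], [-2/3, 5/6, 7/6], [-1/3, 7/6, 5/6]] · [[-30], [23], [-37]] = [[-3], [-4], [6]].

Y = [[-3], [-4], [6]]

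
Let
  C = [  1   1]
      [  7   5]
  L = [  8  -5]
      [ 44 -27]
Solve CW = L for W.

C is on the left of W, so left-multiply by C⁻¹: W = C⁻¹L.
det C = -2; the adjugate gives C⁻¹ = [[-5/2, 1/2], [7/2, -1/2]].
W = C⁻¹L = [[-5/2, 1/2], [7/2, -1/2]] · [[8, -5], [44, -27]] = [[2, -1], [6, -4]].

W = [[2, -1], [6, -4]]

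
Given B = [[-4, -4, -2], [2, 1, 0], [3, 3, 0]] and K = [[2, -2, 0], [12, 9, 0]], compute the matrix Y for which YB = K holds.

Y = [[0, 4, -2], [0, 3, 2]]

Since B sits to the right of Y, Y = KB⁻¹.
det B = -6; the adjugate gives B⁻¹ = [[0, 1, -1/3], [0, -1, 2/3], [-1/2, 0, -2/3]].
Y = KB⁻¹ = [[2, -2, 0], [12, 9, 0]] · [[0, 1, -1/3], [0, -1, 2/3], [-1/2, 0, -2/3]] = [[0, 4, -2], [0, 3, 2]].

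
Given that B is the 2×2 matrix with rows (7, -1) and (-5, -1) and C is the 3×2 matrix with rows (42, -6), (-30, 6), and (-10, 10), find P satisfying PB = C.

Since B sits to the right of P, P = CB⁻¹.
det B = -12, so B⁻¹ = [[1/12, -1/12], [-5/12, -7/12]].
P = CB⁻¹ = [[42, -6], [-30, 6], [-10, 10]] · [[1/12, -1/12], [-5/12, -7/12]] = [[6, 0], [-5, -1], [-5, -5]].

P = [[6, 0], [-5, -1], [-5, -5]]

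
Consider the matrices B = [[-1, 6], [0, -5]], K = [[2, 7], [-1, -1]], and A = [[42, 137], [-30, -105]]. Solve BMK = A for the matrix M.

M = [[-1, 4], [3, 0]]

Left-multiply by B⁻¹ and right-multiply by K⁻¹: M = B⁻¹AK⁻¹.
det B = 5, so B⁻¹ = [[-1, -6/5], [0, -1/5]].
det K = 5; the adjugate gives K⁻¹ = [[-1/5, -7/5], [1/5, 2/5]].
B⁻¹A = [[-6, -11], [6, 21]].
M = (B⁻¹A)K⁻¹ = [[-1, 4], [3, 0]].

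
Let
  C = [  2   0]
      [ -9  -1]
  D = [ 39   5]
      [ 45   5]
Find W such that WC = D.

Right-multiplying both sides by C⁻¹ gives W = DC⁻¹.
det C = -2; the adjugate gives C⁻¹ = [[1/2, 0], [-9/2, -1]].
W = DC⁻¹ = [[39, 5], [45, 5]] · [[1/2, 0], [-9/2, -1]] = [[-3, -5], [0, -5]].

W = [[-3, -5], [0, -5]]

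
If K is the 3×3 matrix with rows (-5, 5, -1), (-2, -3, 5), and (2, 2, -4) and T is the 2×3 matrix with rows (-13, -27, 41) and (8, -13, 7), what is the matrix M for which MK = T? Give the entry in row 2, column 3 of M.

0

Since K sits to the right of M, M = TK⁻¹.
det K = -2; the adjugate gives K⁻¹ = [[-1, -9, -11], [-1, -11, -27/2], [-1, -10, -25/2]].
M = TK⁻¹ = [[-13, -27, 41], [8, -13, 7]] · [[-1, -9, -11], [-1, -11, -27/2], [-1, -10, -25/2]] = [[-1, 4, -5], [-2, 1, 0]].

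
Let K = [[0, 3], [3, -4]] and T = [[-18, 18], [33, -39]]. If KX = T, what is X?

Since K multiplies X on the left, X = K⁻¹T.
det K = -9, so K⁻¹ = [[4/9, 1/3], [1/3, 0]].
X = K⁻¹T = [[4/9, 1/3], [1/3, 0]] · [[-18, 18], [33, -39]] = [[3, -5], [-6, 6]].

X = [[3, -5], [-6, 6]]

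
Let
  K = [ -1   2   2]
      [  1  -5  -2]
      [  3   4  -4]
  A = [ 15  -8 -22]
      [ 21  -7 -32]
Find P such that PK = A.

Since K sits to the right of P, P = AK⁻¹.
K has determinant 6; K⁻¹ = [[14/3, 8/3, 1], [-1/3, -1/3, 0], [19/6, 5/3, 1/2]].
P = AK⁻¹ = [[15, -8, -22], [21, -7, -32]] · [[14/3, 8/3, 1], [-1/3, -1/3, 0], [19/6, 5/3, 1/2]] = [[3, 6, 4], [-1, 5, 5]].

P = [[3, 6, 4], [-1, 5, 5]]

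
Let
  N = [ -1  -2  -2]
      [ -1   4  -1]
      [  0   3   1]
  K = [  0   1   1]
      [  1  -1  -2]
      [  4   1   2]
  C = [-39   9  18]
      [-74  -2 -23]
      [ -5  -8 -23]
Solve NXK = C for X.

X = N⁻¹CK⁻¹ (apply N⁻¹ on the left and K⁻¹ on the right).
N has determinant -3; N⁻¹ = [[-7/3, 4/3, -10/3], [-1/3, 1/3, -1/3], [1, -1, 2]].
K has determinant -5; K⁻¹ = [[0, 1/5, 1/5], [2, 4/5, -1/5], [-1, -4/5, 1/5]].
N⁻¹C = [[9, 3, 4], [-10, -1, -6], [25, -5, -5]].
X = (N⁻¹C)K⁻¹ = [[2, 1, 2], [4, 2, -3], [-5, 5, 5]].

X = [[2, 1, 2], [4, 2, -3], [-5, 5, 5]]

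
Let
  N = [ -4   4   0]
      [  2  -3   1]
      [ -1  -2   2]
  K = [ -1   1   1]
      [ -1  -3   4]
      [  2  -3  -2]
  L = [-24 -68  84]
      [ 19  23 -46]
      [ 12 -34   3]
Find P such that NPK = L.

P = [[-3, -3, -2], [4, 2, 1], [-4, 3, 1]]

P = N⁻¹LK⁻¹ (apply N⁻¹ on the left and K⁻¹ on the right).
N has determinant -4; N⁻¹ = [[1, 2, -1], [5/4, 2, -1], [7/4, 3, -1]].
det K = -3, so K⁻¹ = [[-6, 1/3, -7/3], [-2, 0, -1], [-3, 1/3, -4/3]].
N⁻¹L = [[2, 12, -11], [-4, -5, 10], [3, -16, 6]].
P = (N⁻¹L)K⁻¹ = [[-3, -3, -2], [4, 2, 1], [-4, 3, 1]].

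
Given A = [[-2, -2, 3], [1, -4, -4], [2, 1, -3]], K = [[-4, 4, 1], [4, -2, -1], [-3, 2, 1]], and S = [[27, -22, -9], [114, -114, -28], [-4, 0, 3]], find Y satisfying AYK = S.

Y = A⁻¹SK⁻¹ (apply A⁻¹ on the left and K⁻¹ on the right).
A has determinant 5; A⁻¹ = [[16/5, -3/5, 4], [-1, 0, -1], [9/5, -2/5, 2]].
K has determinant -2; K⁻¹ = [[0, 1, 1], [1/2, 1/2, 0], [-1, 2, 4]].
A⁻¹S = [[2, -2, 0], [-23, 22, 6], [-5, 6, 1]].
Y = (A⁻¹S)K⁻¹ = [[-1, 1, 2], [5, 0, 1], [2, 0, -1]].

Y = [[-1, 1, 2], [5, 0, 1], [2, 0, -1]]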